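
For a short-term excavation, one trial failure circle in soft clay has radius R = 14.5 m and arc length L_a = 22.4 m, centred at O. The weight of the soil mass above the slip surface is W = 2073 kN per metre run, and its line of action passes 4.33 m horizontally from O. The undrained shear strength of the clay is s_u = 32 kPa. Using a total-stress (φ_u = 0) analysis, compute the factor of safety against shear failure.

Taking moments about the centre O, the resisting moment is provided by the undrained shear strength acting along the arc:
M_R = s_u·L_a·R = 32·22.40·14.5 = 10393.6 kN·m/m
M_D = W·d = 2073·4.33 = 8976.1 kN·m/m
FS = M_R / M_D = 10393.6 / 8976.1 = 1.158

FS = 1.16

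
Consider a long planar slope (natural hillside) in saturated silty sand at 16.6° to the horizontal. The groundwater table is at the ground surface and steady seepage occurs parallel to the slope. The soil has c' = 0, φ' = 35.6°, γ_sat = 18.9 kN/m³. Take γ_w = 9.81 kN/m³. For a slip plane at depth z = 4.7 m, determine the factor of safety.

FS = 1.16

With seepage parallel to the slope and the water table at the surface, the effective normal stress on the slip plane uses the buoyant unit weight γ' = γ_sat − γ_w while the driving shear stress uses γ_sat:
FS = [c' + γ' z cos²β tanφ'] / [γ_sat z sinβ cosβ]
(For c' = 0 this reduces to FS = (γ'/γ_sat)·tanφ'/tanβ.)
γ' = 18.9 − 9.81 = 9.09 kN/m³
Numerator = 0.0 + 9.09·4.7·cos²16.6°·tan35.6° = 0.0 + 9.09·4.7·0.9184·0.7159 = 28.090 kPa
Denominator = 18.9·4.7·sin16.6°·cos16.6° = 18.9·4.7·0.2857·0.9583 = 24.320 kPa
FS = 28.090 / 24.320 = 1.155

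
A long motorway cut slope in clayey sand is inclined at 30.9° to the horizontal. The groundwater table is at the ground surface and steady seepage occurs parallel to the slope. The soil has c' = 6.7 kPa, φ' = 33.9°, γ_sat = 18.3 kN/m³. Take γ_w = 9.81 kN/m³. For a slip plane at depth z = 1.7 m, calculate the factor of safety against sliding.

With seepage parallel to the slope and the water table at the surface, the effective normal stress on the slip plane uses the buoyant unit weight γ' = γ_sat − γ_w while the driving shear stress uses γ_sat:
FS = [c' + γ' z cos²β tanφ'] / [γ_sat z sinβ cosβ]
γ' = 18.3 − 9.81 = 8.49 kN/m³
Numerator = 6.7 + 8.49·1.7·cos²30.9°·tan33.9° = 6.7 + 8.49·1.7·0.7363·0.6720 = 13.841 kPa
Denominator = 18.3·1.7·sin30.9°·cos30.9° = 18.3·1.7·0.5135·0.8581 = 13.709 kPa
FS = 13.841 / 13.709 = 1.010

FS = 1.01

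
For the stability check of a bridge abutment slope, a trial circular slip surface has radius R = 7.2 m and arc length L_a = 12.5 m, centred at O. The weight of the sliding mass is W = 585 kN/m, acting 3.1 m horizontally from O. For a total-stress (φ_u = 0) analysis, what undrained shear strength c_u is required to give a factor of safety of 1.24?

c_u = 25.0 kPa

FS = c_u·L_a·R / (W·d), so c_u = FS·W·d / (L_a·R).
c_u = 1.24·585·3.1 / (12.50·7.2) = 2248.7 / 90.00 = 24.99 kPa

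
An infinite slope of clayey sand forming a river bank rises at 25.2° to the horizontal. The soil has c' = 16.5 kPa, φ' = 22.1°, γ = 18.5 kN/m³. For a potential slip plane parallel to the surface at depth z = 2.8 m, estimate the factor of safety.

For an infinite slope with a slip plane parallel to the surface (no pore pressure): FS = [c' + γz cos²β tanφ'] / [γz sinβ cosβ].
γz = 18.5·2.8 = 51.80 kN/m²
Numerator = 16.5 + 51.80·cos²25.2°·tan22.1° = 16.5 + 51.80·0.8187·0.4061 = 33.721 kPa
Denominator = 51.80·sin25.2°·cos25.2° = 51.80·0.4258·0.9048 = 19.956 kPa
FS = 33.721 / 19.956 = 1.690

FS = 1.69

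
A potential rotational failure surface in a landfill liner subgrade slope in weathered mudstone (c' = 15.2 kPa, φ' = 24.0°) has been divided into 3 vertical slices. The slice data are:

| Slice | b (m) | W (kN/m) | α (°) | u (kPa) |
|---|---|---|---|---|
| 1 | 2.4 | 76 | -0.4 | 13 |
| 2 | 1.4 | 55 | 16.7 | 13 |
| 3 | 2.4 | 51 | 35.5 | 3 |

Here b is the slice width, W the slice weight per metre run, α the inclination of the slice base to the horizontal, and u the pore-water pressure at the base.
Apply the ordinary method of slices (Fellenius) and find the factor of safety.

Ordinary method of slices: FS = Σ[c'·Δl_i + (W_i cosα_i − u_i·Δl_i)·tanφ'] / Σ W_i sinα_i, with Δl_i = b_i / cosα_i.
Slice 1: Δl = 2.4/cos(-0.4°) = 2.400 m; N'_1 = 76·cos(-0.4°) − 13·2.400 = 44.8; c'Δl = 36.48; W sinα = -0.5
Slice 2: Δl = 1.4/cos16.7° = 1.462 m; N'_2 = 55·cos16.7° − 13·1.462 = 33.7; c'Δl = 22.22; W sinα = 15.8
Slice 3: Δl = 2.4/cos35.5° = 2.948 m; N'_3 = 51·cos35.5° − 3·2.948 = 32.7; c'Δl = 44.81; W sinα = 29.6
Σc'Δl = 103.5 kN/m; ΣN' = 111.2 kN/m; ΣW sinα = 44.9 kN/m
Resisting = 103.5 + 111.2·tan24.0° = 103.5 + 49.5 = 153.0 kN/m
FS = 153.0 / 44.9 = 3.408

FS = 3.41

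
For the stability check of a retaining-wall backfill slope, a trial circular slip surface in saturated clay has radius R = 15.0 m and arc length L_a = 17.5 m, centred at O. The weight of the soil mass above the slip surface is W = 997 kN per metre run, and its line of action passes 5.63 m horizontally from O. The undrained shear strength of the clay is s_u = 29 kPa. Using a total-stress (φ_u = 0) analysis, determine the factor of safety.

Taking moments about the centre O, the resisting moment is provided by the undrained shear strength acting along the arc:
M_R = s_u·L_a·R = 29·17.50·15.0 = 7612.5 kN·m/m
M_D = W·d = 997·5.63 = 5613.1 kN·m/m
FS = M_R / M_D = 7612.5 / 5613.1 = 1.356

FS = 1.36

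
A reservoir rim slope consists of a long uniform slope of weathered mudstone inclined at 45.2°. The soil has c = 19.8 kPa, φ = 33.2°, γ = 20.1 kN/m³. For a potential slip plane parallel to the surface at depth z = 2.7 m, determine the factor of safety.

FS = 1.38

For an infinite slope with a slip plane parallel to the surface (no pore pressure): FS = [c + γz cos²β tanφ] / [γz sinβ cosβ].
γz = 20.1·2.7 = 54.27 kN/m²
Numerator = 19.8 + 54.27·cos²45.2°·tan33.2° = 19.8 + 54.27·0.4965·0.6544 = 37.433 kPa
Denominator = 54.27·sin45.2°·cos45.2° = 54.27·0.7096·0.7046 = 27.134 kPa
FS = 37.433 / 27.134 = 1.380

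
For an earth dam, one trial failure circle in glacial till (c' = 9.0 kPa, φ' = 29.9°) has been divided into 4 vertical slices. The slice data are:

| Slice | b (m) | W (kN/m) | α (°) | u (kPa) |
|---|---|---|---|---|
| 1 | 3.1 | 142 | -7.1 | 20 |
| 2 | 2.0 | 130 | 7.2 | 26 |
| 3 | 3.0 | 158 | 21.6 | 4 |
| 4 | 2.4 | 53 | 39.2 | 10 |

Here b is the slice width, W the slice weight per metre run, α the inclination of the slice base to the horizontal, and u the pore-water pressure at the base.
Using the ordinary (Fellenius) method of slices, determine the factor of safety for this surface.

Ordinary method of slices: FS = Σ[c'·Δl_i + (W_i cosα_i − u_i·Δl_i)·tanφ'] / Σ W_i sinα_i, with Δl_i = b_i / cosα_i.
Slice 1: Δl = 3.1/cos(-7.1°) = 3.124 m; N'_1 = 142·cos(-7.1°) − 20·3.124 = 78.4; c'Δl = 28.12; W sinα = -17.6
Slice 2: Δl = 2.0/cos7.2° = 2.016 m; N'_2 = 130·cos7.2° − 26·2.016 = 76.6; c'Δl = 18.14; W sinα = 16.3
Slice 3: Δl = 3.0/cos21.6° = 3.227 m; N'_3 = 158·cos21.6° − 4·3.227 = 134.0; c'Δl = 29.04; W sinα = 58.2
Slice 4: Δl = 2.4/cos39.2° = 3.097 m; N'_4 = 53·cos39.2° − 10·3.097 = 10.1; c'Δl = 27.87; W sinα = 33.5
Σc'Δl = 103.2 kN/m; ΣN' = 299.1 kN/m; ΣW sinα = 90.4 kN/m
Resisting = 103.2 + 299.1·tan29.9° = 103.2 + 172.0 = 275.2 kN/m
FS = 275.2 / 90.4 = 3.044

FS = 3.04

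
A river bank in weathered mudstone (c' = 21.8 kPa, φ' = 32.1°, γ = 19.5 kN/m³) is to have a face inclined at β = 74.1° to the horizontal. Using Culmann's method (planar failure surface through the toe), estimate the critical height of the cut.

H_c = 14.18 m

Culmann's analysis gives the critical failure plane at α_cr = (β + φ')/2 = (74.1 + 32.1)/2 = 53.1°, and the critical height
H_c = (4c'/γ) · sinβ cosφ' / [1 − cos(β − φ')]
    = (4·21.8/19.5) · sin74.1°·cos32.1° / [1 − cos(42.0°)]
    = 4.472 · 0.9617·0.8471 / [1 − 0.7431]
    = 4.472 · 0.8147 / 0.2569
    = 14.18 m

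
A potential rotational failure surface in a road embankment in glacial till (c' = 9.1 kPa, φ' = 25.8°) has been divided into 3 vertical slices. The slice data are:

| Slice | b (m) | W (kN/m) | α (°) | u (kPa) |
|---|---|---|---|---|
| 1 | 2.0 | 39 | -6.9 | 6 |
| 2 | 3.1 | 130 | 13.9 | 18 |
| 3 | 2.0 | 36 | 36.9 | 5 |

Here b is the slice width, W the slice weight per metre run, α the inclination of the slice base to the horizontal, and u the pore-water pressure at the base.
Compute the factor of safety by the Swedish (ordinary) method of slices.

FS = 2.58

Ordinary method of slices: FS = Σ[c'·Δl_i + (W_i cosα_i − u_i·Δl_i)·tanφ'] / Σ W_i sinα_i, with Δl_i = b_i / cosα_i.
Slice 1: Δl = 2.0/cos(-6.9°) = 2.015 m; N'_1 = 39·cos(-6.9°) − 6·2.015 = 26.6; c'Δl = 18.33; W sinα = -4.7
Slice 2: Δl = 3.1/cos13.9° = 3.194 m; N'_2 = 130·cos13.9° − 18·3.194 = 68.7; c'Δl = 29.06; W sinα = 31.2
Slice 3: Δl = 2.0/cos36.9° = 2.501 m; N'_3 = 36·cos36.9° − 5·2.501 = 16.3; c'Δl = 22.76; W sinα = 21.6
Σc'Δl = 70.2 kN/m; ΣN' = 111.6 kN/m; ΣW sinα = 48.2 kN/m
Resisting = 70.2 + 111.6·tan25.8° = 70.2 + 54.0 = 124.1 kN/m
FS = 124.1 / 48.2 = 2.577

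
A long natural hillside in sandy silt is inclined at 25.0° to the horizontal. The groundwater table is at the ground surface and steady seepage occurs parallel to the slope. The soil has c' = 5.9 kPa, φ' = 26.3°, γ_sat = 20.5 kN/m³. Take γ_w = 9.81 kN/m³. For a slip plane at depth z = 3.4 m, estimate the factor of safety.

FS = 0.77

With seepage parallel to the slope and the water table at the surface, the effective normal stress on the slip plane uses the buoyant unit weight γ' = γ_sat − γ_w while the driving shear stress uses γ_sat:
FS = [c' + γ' z cos²β tanφ'] / [γ_sat z sinβ cosβ]
γ' = 20.5 − 9.81 = 10.69 kN/m³
Numerator = 5.9 + 10.69·3.4·cos²25.0°·tan26.3° = 5.9 + 10.69·3.4·0.8214·0.4942 = 20.655 kPa
Denominator = 20.5·3.4·sin25.0°·cos25.0° = 20.5·3.4·0.4226·0.9063 = 26.697 kPa
FS = 20.655 / 26.697 = 0.774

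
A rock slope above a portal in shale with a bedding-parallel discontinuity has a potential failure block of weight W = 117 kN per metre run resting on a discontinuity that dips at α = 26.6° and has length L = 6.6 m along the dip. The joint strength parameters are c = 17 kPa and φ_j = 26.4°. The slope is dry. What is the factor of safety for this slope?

FS = 3.13

Resolving the block weight along and normal to the plane and applying the Mohr–Coulomb strength on the joint:
N' = W cosα = 117·cos26.6° = 104.6 kN/m
Driving force T = W sinα = 117·sin26.6° = 52.4 kN/m
Resisting force R = c·L + N'·tanφ_j = 17·6.6 + 104.6·tan26.4° = 112.2 + 51.9 = 164.1 kN/m
FS = R / T = 164.1 / 52.4 = 3.133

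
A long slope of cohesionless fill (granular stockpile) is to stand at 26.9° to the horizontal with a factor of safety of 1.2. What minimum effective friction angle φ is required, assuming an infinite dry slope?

φ = 31.3°

FS = tanφ/tanβ ⇒ tanφ = FS · tanβ = 1.2 · tan26.9° = 0.6088
φ = arctan(0.6088) = 31.33°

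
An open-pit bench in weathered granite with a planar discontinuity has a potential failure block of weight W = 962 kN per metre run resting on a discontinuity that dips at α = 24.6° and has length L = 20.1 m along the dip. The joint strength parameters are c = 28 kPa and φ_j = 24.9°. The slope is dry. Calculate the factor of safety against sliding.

FS = 2.42

Resolving the block weight along and normal to the plane and applying the Mohr–Coulomb strength on the joint:
N' = W cosα = 962·cos24.6° = 874.7 kN/m
Driving force T = W sinα = 962·sin24.6° = 400.5 kN/m
Resisting force R = c·L + N'·tanφ_j = 28·20.1 + 874.7·tan24.9° = 562.8 + 406.0 = 968.8 kN/m
FS = R / T = 968.8 / 400.5 = 2.419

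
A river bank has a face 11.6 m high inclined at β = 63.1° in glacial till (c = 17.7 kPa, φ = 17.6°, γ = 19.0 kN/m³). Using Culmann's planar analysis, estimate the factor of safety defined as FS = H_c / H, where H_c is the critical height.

FS = 0.91

H_c = (4c/γ) · sinβ cosφ / [1 − cos(β − φ)]
    = (4·17.7/19.0) · sin63.1°·cos17.6° / [1 − cos45.5°]
    = 3.726 · 0.8501 / 0.2991 = 10.59 m
FS = H_c / H = 10.59 / 11.6 = 0.913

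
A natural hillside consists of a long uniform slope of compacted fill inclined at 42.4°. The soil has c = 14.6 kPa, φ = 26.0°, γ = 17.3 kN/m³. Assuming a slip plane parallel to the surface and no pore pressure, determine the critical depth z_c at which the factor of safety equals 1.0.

Setting FS = 1.00 in FS = [c + γz cos²β tanφ] / [γz sinβ cosβ] and solving for z:
z = c / [γ cosβ (FS·sinβ − cosβ·tanφ)]
  = 14.6 / [17.3·cos42.4°·(1.00·sin42.4° − cos42.4°·tan26.0°)]
  = 14.6 / [17.3·0.7385·(1.00·0.6743 − 0.7385·0.4877)]
  = 14.6 / 4.0131 = 3.638 m

z_c = 3.64 m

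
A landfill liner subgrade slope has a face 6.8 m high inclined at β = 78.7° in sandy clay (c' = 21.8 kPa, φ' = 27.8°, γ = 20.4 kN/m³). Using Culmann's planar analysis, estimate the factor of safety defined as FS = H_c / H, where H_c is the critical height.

H_c = (4c'/γ) · sinβ cosφ' / [1 − cos(β − φ')]
    = (4·21.8/20.4) · sin78.7°·cos27.8° / [1 − cos50.9°]
    = 4.275 · 0.8674 / 0.3693 = 10.04 m
FS = H_c / H = 10.04 / 6.8 = 1.476

FS = 1.48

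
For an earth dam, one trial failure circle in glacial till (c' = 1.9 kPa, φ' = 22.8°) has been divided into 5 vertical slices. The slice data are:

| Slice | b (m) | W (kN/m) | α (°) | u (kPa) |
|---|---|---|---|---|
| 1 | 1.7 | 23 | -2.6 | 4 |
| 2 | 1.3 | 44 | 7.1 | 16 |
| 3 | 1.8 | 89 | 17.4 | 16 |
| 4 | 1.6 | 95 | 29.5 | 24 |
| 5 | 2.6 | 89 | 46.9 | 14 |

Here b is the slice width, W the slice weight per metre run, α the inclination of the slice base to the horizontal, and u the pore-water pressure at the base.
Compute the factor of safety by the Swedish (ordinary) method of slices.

Ordinary method of slices: FS = Σ[c'·Δl_i + (W_i cosα_i − u_i·Δl_i)·tanφ'] / Σ W_i sinα_i, with Δl_i = b_i / cosα_i.
Slice 1: Δl = 1.7/cos(-2.6°) = 1.702 m; N'_1 = 23·cos(-2.6°) − 4·1.702 = 16.2; c'Δl = 3.23; W sinα = -1.0
Slice 2: Δl = 1.3/cos7.1° = 1.310 m; N'_2 = 44·cos7.1° − 16·1.310 = 22.7; c'Δl = 2.49; W sinα = 5.4
Slice 3: Δl = 1.8/cos17.4° = 1.886 m; N'_3 = 89·cos17.4° − 16·1.886 = 54.7; c'Δl = 3.58; W sinα = 26.6
Slice 4: Δl = 1.6/cos29.5° = 1.838 m; N'_4 = 95·cos29.5° − 24·1.838 = 38.6; c'Δl = 3.49; W sinα = 46.8
Slice 5: Δl = 2.6/cos46.9° = 3.805 m; N'_5 = 89·cos46.9° − 14·3.805 = 7.5; c'Δl = 7.23; W sinα = 65.0
Σc'Δl = 20.0 kN/m; ΣN' = 139.7 kN/m; ΣW sinα = 142.8 kN/m
Resisting = 20.0 + 139.7·tan22.8° = 20.0 + 58.7 = 78.8 kN/m
FS = 78.8 / 142.8 = 0.552

FS = 0.55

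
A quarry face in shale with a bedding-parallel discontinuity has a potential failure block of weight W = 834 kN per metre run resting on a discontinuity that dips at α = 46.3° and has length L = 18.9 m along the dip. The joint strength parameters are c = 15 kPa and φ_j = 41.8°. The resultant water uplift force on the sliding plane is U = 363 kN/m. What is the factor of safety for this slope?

Resolving the block weight along and normal to the plane and applying the Mohr–Coulomb strength on the joint:
N' = W cosα − U = 834·cos46.3° − 363 = 213.2 kN/m
Driving force T = W sinα = 834·sin46.3° = 603.0 kN/m
Resisting force R = c·L + N'·tanφ_j = 15·18.9 + 213.2·tan41.8° = 283.5 + 190.6 = 474.1 kN/m
FS = R / T = 474.1 / 603.0 = 0.786

FS = 0.79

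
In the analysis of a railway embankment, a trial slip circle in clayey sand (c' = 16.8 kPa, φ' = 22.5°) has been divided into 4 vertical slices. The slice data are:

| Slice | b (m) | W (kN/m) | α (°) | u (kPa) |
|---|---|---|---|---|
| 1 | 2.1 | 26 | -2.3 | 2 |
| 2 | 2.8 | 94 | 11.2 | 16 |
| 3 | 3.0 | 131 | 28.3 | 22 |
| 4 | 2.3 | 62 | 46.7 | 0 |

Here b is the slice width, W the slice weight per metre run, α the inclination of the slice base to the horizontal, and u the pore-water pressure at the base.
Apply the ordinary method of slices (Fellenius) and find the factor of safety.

Ordinary method of slices: FS = Σ[c'·Δl_i + (W_i cosα_i − u_i·Δl_i)·tanφ'] / Σ W_i sinα_i, with Δl_i = b_i / cosα_i.
Slice 1: Δl = 2.1/cos(-2.3°) = 2.102 m; N'_1 = 26·cos(-2.3°) − 2·2.102 = 21.8; c'Δl = 35.31; W sinα = -1.0
Slice 2: Δl = 2.8/cos11.2° = 2.854 m; N'_2 = 94·cos11.2° − 16·2.854 = 46.5; c'Δl = 47.95; W sinα = 18.3
Slice 3: Δl = 3.0/cos28.3° = 3.407 m; N'_3 = 131·cos28.3° − 22·3.407 = 40.4; c'Δl = 57.24; W sinα = 62.1
Slice 4: Δl = 2.3/cos46.7° = 3.354 m; N'_4 = 62·cos46.7° − 0·3.354 = 42.5; c'Δl = 56.34; W sinα = 45.1
Σc'Δl = 196.8 kN/m; ΣN' = 151.2 kN/m; ΣW sinα = 124.4 kN/m
Resisting = 196.8 + 151.2·tan22.5° = 196.8 + 62.6 = 259.5 kN/m
FS = 259.5 / 124.4 = 2.085

FS = 2.09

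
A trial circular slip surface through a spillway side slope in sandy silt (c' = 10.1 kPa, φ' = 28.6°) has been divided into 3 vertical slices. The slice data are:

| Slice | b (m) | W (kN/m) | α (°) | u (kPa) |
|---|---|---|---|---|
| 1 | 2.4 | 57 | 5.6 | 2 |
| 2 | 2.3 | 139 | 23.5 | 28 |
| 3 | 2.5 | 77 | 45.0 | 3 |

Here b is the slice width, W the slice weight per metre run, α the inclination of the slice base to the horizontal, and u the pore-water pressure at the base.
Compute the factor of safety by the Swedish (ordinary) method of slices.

FS = 1.46

Ordinary method of slices: FS = Σ[c'·Δl_i + (W_i cosα_i − u_i·Δl_i)·tanφ'] / Σ W_i sinα_i, with Δl_i = b_i / cosα_i.
Slice 1: Δl = 2.4/cos5.6° = 2.412 m; N'_1 = 57·cos5.6° − 2·2.412 = 51.9; c'Δl = 24.36; W sinα = 5.6
Slice 2: Δl = 2.3/cos23.5° = 2.508 m; N'_2 = 139·cos23.5° − 28·2.508 = 57.2; c'Δl = 25.33; W sinα = 55.4
Slice 3: Δl = 2.5/cos45.0° = 3.536 m; N'_3 = 77·cos45.0° − 3·3.536 = 43.8; c'Δl = 35.71; W sinα = 54.4
Σc'Δl = 85.4 kN/m; ΣN' = 153.0 kN/m; ΣW sinα = 115.4 kN/m
Resisting = 85.4 + 153.0·tan28.6° = 85.4 + 83.4 = 168.8 kN/m
FS = 168.8 / 115.4 = 1.462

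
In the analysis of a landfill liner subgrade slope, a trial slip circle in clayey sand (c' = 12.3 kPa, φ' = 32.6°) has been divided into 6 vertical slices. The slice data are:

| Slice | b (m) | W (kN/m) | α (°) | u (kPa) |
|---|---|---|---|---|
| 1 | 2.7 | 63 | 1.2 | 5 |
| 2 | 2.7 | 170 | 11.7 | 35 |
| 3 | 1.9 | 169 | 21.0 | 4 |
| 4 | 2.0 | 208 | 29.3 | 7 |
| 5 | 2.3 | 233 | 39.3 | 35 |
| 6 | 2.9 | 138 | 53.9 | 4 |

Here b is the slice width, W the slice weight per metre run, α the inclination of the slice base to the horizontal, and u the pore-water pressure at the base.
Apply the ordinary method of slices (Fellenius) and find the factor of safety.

Ordinary method of slices: FS = Σ[c'·Δl_i + (W_i cosα_i − u_i·Δl_i)·tanφ'] / Σ W_i sinα_i, with Δl_i = b_i / cosα_i.
Slice 1: Δl = 2.7/cos1.2° = 2.701 m; N'_1 = 63·cos1.2° − 5·2.701 = 49.5; c'Δl = 33.22; W sinα = 1.3
Slice 2: Δl = 2.7/cos11.7° = 2.757 m; N'_2 = 170·cos11.7° − 35·2.757 = 70.0; c'Δl = 33.91; W sinα = 34.5
Slice 3: Δl = 1.9/cos21.0° = 2.035 m; N'_3 = 169·cos21.0° − 4·2.035 = 149.6; c'Δl = 25.03; W sinα = 60.6
Slice 4: Δl = 2.0/cos29.3° = 2.293 m; N'_4 = 208·cos29.3° − 7·2.293 = 165.3; c'Δl = 28.21; W sinα = 101.8
Slice 5: Δl = 2.3/cos39.3° = 2.972 m; N'_5 = 233·cos39.3° − 35·2.972 = 76.3; c'Δl = 36.56; W sinα = 147.6
Slice 6: Δl = 2.9/cos53.9° = 4.922 m; N'_6 = 138·cos53.9° − 4·4.922 = 61.6; c'Δl = 60.54; W sinα = 111.5
Σc'Δl = 217.5 kN/m; ΣN' = 572.3 kN/m; ΣW sinα = 457.2 kN/m
Resisting = 217.5 + 572.3·tan32.6° = 217.5 + 366.0 = 583.5 kN/m
FS = 583.5 / 457.2 = 1.276

FS = 1.28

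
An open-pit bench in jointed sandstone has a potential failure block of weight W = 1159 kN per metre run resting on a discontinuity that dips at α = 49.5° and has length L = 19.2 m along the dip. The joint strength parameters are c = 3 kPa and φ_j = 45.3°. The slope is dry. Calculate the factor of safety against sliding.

FS = 0.93

Resolving the block weight along and normal to the plane and applying the Mohr–Coulomb strength on the joint:
N' = W cosα = 1159·cos49.5° = 752.7 kN/m
Driving force T = W sinα = 1159·sin49.5° = 881.3 kN/m
Resisting force R = c·L + N'·tanφ_j = 3·19.2 + 752.7·tan45.3° = 57.6 + 760.6 = 818.2 kN/m
FS = R / T = 818.2 / 881.3 = 0.928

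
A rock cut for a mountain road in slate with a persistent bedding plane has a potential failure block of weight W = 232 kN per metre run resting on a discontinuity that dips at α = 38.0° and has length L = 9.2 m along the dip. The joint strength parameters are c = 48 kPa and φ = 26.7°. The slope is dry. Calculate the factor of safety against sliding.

Resolving the block weight along and normal to the plane and applying the Mohr–Coulomb strength on the joint:
N' = W cosα = 232·cos38.0° = 182.8 kN/m
Driving force T = W sinα = 232·sin38.0° = 142.8 kN/m
Resisting force R = c·L + N'·tanφ = 48·9.2 + 182.8·tan26.7° = 441.6 + 91.9 = 533.5 kN/m
FS = R / T = 533.5 / 142.8 = 3.735

FS = 3.74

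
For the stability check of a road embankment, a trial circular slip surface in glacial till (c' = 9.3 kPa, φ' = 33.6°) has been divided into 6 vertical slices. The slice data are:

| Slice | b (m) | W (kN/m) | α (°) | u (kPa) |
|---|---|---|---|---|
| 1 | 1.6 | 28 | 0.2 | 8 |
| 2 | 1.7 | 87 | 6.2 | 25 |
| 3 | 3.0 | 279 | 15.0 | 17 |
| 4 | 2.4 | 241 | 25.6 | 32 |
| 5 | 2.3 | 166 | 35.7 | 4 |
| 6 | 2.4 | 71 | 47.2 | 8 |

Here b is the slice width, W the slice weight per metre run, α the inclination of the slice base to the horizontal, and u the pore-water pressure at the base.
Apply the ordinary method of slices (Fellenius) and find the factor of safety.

FS = 1.52

Ordinary method of slices: FS = Σ[c'·Δl_i + (W_i cosα_i − u_i·Δl_i)·tanφ'] / Σ W_i sinα_i, with Δl_i = b_i / cosα_i.
Slice 1: Δl = 1.6/cos0.2° = 1.600 m; N'_1 = 28·cos0.2° − 8·1.600 = 15.2; c'Δl = 14.88; W sinα = 0.1
Slice 2: Δl = 1.7/cos6.2° = 1.710 m; N'_2 = 87·cos6.2° − 25·1.710 = 43.7; c'Δl = 15.90; W sinα = 9.4
Slice 3: Δl = 3.0/cos15.0° = 3.106 m; N'_3 = 279·cos15.0° − 17·3.106 = 216.7; c'Δl = 28.88; W sinα = 72.2
Slice 4: Δl = 2.4/cos25.6° = 2.661 m; N'_4 = 241·cos25.6° − 32·2.661 = 132.2; c'Δl = 24.75; W sinα = 104.1
Slice 5: Δl = 2.3/cos35.7° = 2.832 m; N'_5 = 166·cos35.7° − 4·2.832 = 123.5; c'Δl = 26.34; W sinα = 96.9
Slice 6: Δl = 2.4/cos47.2° = 3.532 m; N'_6 = 71·cos47.2° − 8·3.532 = 20.0; c'Δl = 32.85; W sinα = 52.1
Σc'Δl = 143.6 kN/m; ΣN' = 551.3 kN/m; ΣW sinα = 334.8 kN/m
Resisting = 143.6 + 551.3·tan33.6° = 143.6 + 366.3 = 509.9 kN/m
FS = 509.9 / 334.8 = 1.523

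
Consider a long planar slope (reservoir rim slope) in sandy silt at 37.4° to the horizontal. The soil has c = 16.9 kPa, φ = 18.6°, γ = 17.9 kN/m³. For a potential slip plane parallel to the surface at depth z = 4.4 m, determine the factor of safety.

FS = 0.88

For an infinite slope with a slip plane parallel to the surface (no pore pressure): FS = [c + γz cos²β tanφ] / [γz sinβ cosβ].
γz = 17.9·4.4 = 78.76 kN/m²
Numerator = 16.9 + 78.76·cos²37.4°·tan18.6° = 16.9 + 78.76·0.6311·0.3365 = 33.628 kPa
Denominator = 78.76·sin37.4°·cos37.4° = 78.76·0.6074·0.7944 = 38.002 kPa
FS = 33.628 / 38.002 = 0.885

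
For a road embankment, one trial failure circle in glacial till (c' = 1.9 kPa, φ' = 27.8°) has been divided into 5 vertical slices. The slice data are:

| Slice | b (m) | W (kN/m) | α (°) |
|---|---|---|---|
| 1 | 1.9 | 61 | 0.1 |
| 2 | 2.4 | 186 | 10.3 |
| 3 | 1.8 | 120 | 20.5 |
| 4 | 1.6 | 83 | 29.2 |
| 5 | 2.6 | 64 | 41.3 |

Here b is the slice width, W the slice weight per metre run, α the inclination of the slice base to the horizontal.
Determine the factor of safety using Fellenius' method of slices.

Ordinary method of slices: FS = Σ[c'·Δl_i + (W_i cosα_i)·tanφ'] / Σ W_i sinα_i, with Δl_i = b_i / cosα_i.
Slice 1: Δl = 1.9/cos0.1° = 1.900 m; N'_1 = 61·cos0.1° = 61.0; c'Δl = 3.61; W sinα = 0.1
Slice 2: Δl = 2.4/cos10.3° = 2.439 m; N'_2 = 186·cos10.3° = 183.0; c'Δl = 4.63; W sinα = 33.3
Slice 3: Δl = 1.8/cos20.5° = 1.922 m; N'_3 = 120·cos20.5° = 112.4; c'Δl = 3.65; W sinα = 42.0
Slice 4: Δl = 1.6/cos29.2° = 1.833 m; N'_4 = 83·cos29.2° = 72.5; c'Δl = 3.48; W sinα = 40.5
Slice 5: Δl = 2.6/cos41.3° = 3.461 m; N'_5 = 64·cos41.3° = 48.1; c'Δl = 6.58; W sinα = 42.2
Σc'Δl = 22.0 kN/m; ΣN' = 476.9 kN/m; ΣW sinα = 158.1 kN/m
Resisting = 22.0 + 476.9·tan27.8° = 22.0 + 251.5 = 273.4 kN/m
FS = 273.4 / 158.1 = 1.729

FS = 1.73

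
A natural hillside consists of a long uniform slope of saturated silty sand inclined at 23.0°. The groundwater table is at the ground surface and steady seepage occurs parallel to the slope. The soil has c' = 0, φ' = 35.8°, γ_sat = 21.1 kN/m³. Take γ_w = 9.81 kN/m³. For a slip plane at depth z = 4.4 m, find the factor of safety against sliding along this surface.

FS = 0.91

With seepage parallel to the slope and the water table at the surface, the effective normal stress on the slip plane uses the buoyant unit weight γ' = γ_sat − γ_w while the driving shear stress uses γ_sat:
FS = [c' + γ' z cos²β tanφ'] / [γ_sat z sinβ cosβ]
(For c' = 0 this reduces to FS = (γ'/γ_sat)·tanφ'/tanβ.)
γ' = 21.1 − 9.81 = 11.29 kN/m³
Numerator = 0.0 + 11.29·4.4·cos²23.0°·tan35.8° = 0.0 + 11.29·4.4·0.8473·0.7212 = 30.358 kPa
Denominator = 21.1·4.4·sin23.0°·cos23.0° = 21.1·4.4·0.3907·0.9205 = 33.392 kPa
FS = 30.358 / 33.392 = 0.909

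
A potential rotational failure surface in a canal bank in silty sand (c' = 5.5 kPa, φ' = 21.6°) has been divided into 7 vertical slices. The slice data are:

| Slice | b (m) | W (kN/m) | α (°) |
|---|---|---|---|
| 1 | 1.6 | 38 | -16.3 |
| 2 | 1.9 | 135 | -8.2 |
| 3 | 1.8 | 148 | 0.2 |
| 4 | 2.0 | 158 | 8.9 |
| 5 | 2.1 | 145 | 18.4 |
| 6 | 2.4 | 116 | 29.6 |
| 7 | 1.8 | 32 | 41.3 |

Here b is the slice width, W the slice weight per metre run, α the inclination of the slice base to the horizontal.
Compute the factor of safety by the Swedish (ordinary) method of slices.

Ordinary method of slices: FS = Σ[c'·Δl_i + (W_i cosα_i)·tanφ'] / Σ W_i sinα_i, with Δl_i = b_i / cosα_i.
Slice 1: Δl = 1.6/cos(-16.3°) = 1.667 m; N'_1 = 38·cos(-16.3°) = 36.5; c'Δl = 9.17; W sinα = -10.7
Slice 2: Δl = 1.9/cos(-8.2°) = 1.920 m; N'_2 = 135·cos(-8.2°) = 133.6; c'Δl = 10.56; W sinα = -19.3
Slice 3: Δl = 1.8/cos0.2° = 1.800 m; N'_3 = 148·cos0.2° = 148.0; c'Δl = 9.90; W sinα = 0.5
Slice 4: Δl = 2.0/cos8.9° = 2.024 m; N'_4 = 158·cos8.9° = 156.1; c'Δl = 11.13; W sinα = 24.4
Slice 5: Δl = 2.1/cos18.4° = 2.213 m; N'_5 = 145·cos18.4° = 137.6; c'Δl = 12.17; W sinα = 45.8
Slice 6: Δl = 2.4/cos29.6° = 2.760 m; N'_6 = 116·cos29.6° = 100.9; c'Δl = 15.18; W sinα = 57.3
Slice 7: Δl = 1.8/cos41.3° = 2.396 m; N'_7 = 32·cos41.3° = 24.0; c'Δl = 13.18; W sinα = 21.1
Σc'Δl = 81.3 kN/m; ΣN' = 736.7 kN/m; ΣW sinα = 119.2 kN/m
Resisting = 81.3 + 736.7·tan21.6° = 81.3 + 291.7 = 373.0 kN/m
FS = 373.0 / 119.2 = 3.128

FS = 3.13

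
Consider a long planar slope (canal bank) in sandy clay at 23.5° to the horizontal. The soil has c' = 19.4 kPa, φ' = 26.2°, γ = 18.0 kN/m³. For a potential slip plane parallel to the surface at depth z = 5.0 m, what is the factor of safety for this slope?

FS = 1.72

For an infinite slope with a slip plane parallel to the surface (no pore pressure): FS = [c' + γz cos²β tanφ'] / [γz sinβ cosβ].
γz = 18.0·5.0 = 90.00 kN/m²
Numerator = 19.4 + 90.00·cos²23.5°·tan26.2° = 19.4 + 90.00·0.8410·0.4921 = 56.644 kPa
Denominator = 90.00·sin23.5°·cos23.5° = 90.00·0.3987·0.9171 = 32.911 kPa
FS = 56.644 / 32.911 = 1.721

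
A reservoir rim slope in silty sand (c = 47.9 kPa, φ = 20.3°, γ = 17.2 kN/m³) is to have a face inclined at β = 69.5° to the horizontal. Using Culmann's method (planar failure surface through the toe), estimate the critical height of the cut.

Culmann's analysis gives the critical failure plane at α_cr = (β + φ)/2 = (69.5 + 20.3)/2 = 44.9°, and the critical height
H_c = (4c/γ) · sinβ cosφ / [1 − cos(β − φ)]
    = (4·47.9/17.2) · sin69.5°·cos20.3° / [1 − cos(49.2°)]
    = 11.140 · 0.9367·0.9379 / [1 − 0.6534]
    = 11.140 · 0.8785 / 0.3466
    = 28.24 m

H_c = 28.24 m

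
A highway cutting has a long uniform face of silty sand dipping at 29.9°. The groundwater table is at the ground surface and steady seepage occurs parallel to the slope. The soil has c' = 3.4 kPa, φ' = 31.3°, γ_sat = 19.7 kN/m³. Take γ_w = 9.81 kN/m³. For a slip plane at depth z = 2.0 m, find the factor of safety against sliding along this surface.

FS = 0.73

With seepage parallel to the slope and the water table at the surface, the effective normal stress on the slip plane uses the buoyant unit weight γ' = γ_sat − γ_w while the driving shear stress uses γ_sat:
FS = [c' + γ' z cos²β tanφ'] / [γ_sat z sinβ cosβ]
γ' = 19.7 − 9.81 = 9.89 kN/m³
Numerator = 3.4 + 9.89·2.0·cos²29.9°·tan31.3° = 3.4 + 9.89·2.0·0.7515·0.6080 = 12.438 kPa
Denominator = 19.7·2.0·sin29.9°·cos29.9° = 19.7·2.0·0.4985·0.8669 = 17.026 kPa
FS = 12.438 / 17.026 = 0.731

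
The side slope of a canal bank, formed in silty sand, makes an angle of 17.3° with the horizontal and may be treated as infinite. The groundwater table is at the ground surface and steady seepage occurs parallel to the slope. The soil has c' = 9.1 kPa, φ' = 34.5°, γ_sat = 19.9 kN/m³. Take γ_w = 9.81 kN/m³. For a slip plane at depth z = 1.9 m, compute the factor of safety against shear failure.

FS = 1.97

With seepage parallel to the slope and the water table at the surface, the effective normal stress on the slip plane uses the buoyant unit weight γ' = γ_sat − γ_w while the driving shear stress uses γ_sat:
FS = [c' + γ' z cos²β tanφ'] / [γ_sat z sinβ cosβ]
γ' = 19.9 − 9.81 = 10.09 kN/m³
Numerator = 9.1 + 10.09·1.9·cos²17.3°·tan34.5° = 9.1 + 10.09·1.9·0.9116·0.6873 = 21.111 kPa
Denominator = 19.9·1.9·sin17.3°·cos17.3° = 19.9·1.9·0.2974·0.9548 = 10.735 kPa
FS = 21.111 / 10.735 = 1.967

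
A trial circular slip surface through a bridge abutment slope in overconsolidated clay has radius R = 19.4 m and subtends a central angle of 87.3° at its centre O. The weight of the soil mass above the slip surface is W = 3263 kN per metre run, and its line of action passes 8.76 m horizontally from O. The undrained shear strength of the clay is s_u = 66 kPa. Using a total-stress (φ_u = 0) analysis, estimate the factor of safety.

Taking moments about the centre O, the resisting moment is provided by the undrained shear strength acting along the arc:
Arc length L_a = R·θ = 19.4·(87.3°·π/180) = 19.4·1.5237 = 29.56 m
M_R = s_u·L_a·R = 66·29.56·19.4 = 37847.7 kN·m/m
M_D = W·d = 3263·8.76 = 28583.9 kN·m/m
FS = M_R / M_D = 37847.7 / 28583.9 = 1.324

FS = 1.32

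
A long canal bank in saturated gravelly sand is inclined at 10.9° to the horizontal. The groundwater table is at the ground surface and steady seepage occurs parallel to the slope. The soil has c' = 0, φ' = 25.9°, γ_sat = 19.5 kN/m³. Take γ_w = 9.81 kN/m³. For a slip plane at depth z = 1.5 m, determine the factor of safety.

With seepage parallel to the slope and the water table at the surface, the effective normal stress on the slip plane uses the buoyant unit weight γ' = γ_sat − γ_w while the driving shear stress uses γ_sat:
FS = [c' + γ' z cos²β tanφ'] / [γ_sat z sinβ cosβ]
(For c' = 0 this reduces to FS = (γ'/γ_sat)·tanφ'/tanβ.)
γ' = 19.5 − 9.81 = 9.69 kN/m³
Numerator = 0.0 + 9.69·1.5·cos²10.9°·tan25.9° = 0.0 + 9.69·1.5·0.9642·0.4856 = 6.805 kPa
Denominator = 19.5·1.5·sin10.9°·cos10.9° = 19.5·1.5·0.1891·0.9820 = 5.431 kPa
FS = 6.805 / 5.431 = 1.253

FS = 1.25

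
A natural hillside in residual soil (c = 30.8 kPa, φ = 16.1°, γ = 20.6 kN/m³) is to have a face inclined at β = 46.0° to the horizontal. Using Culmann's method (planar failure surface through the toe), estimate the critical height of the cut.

H_c = 31.05 m

Culmann's analysis gives the critical failure plane at α_cr = (β + φ)/2 = (46.0 + 16.1)/2 = 31.1°, and the critical height
H_c = (4c/γ) · sinβ cosφ / [1 − cos(β − φ)]
    = (4·30.8/20.6) · sin46.0°·cos16.1° / [1 − cos(29.9°)]
    = 5.981 · 0.7193·0.9608 / [1 − 0.8669]
    = 5.981 · 0.6911 / 0.1331
    = 31.05 m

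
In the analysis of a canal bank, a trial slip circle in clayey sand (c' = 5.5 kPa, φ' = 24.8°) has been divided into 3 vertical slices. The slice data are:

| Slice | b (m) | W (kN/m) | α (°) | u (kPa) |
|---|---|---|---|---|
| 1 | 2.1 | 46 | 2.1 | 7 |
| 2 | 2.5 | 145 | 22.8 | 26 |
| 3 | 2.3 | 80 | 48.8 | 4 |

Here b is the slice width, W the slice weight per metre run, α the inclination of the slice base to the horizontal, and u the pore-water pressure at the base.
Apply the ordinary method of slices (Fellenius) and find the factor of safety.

FS = 0.91

Ordinary method of slices: FS = Σ[c'·Δl_i + (W_i cosα_i − u_i·Δl_i)·tanφ'] / Σ W_i sinα_i, with Δl_i = b_i / cosα_i.
Slice 1: Δl = 2.1/cos2.1° = 2.101 m; N'_1 = 46·cos2.1° − 7·2.101 = 31.3; c'Δl = 11.56; W sinα = 1.7
Slice 2: Δl = 2.5/cos22.8° = 2.712 m; N'_2 = 145·cos22.8° − 26·2.712 = 63.2; c'Δl = 14.92; W sinα = 56.2
Slice 3: Δl = 2.3/cos48.8° = 3.492 m; N'_3 = 80·cos48.8° − 4·3.492 = 38.7; c'Δl = 19.20; W sinα = 60.2
Σc'Δl = 45.7 kN/m; ΣN' = 133.1 kN/m; ΣW sinα = 118.1 kN/m
Resisting = 45.7 + 133.1·tan24.8° = 45.7 + 61.5 = 107.2 kN/m
FS = 107.2 / 118.1 = 0.908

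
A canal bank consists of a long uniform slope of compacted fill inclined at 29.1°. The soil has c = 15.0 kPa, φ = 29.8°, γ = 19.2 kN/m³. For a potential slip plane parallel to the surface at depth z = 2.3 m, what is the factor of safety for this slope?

For an infinite slope with a slip plane parallel to the surface (no pore pressure): FS = [c + γz cos²β tanφ] / [γz sinβ cosβ].
γz = 19.2·2.3 = 44.16 kN/m²
Numerator = 15.0 + 44.16·cos²29.1°·tan29.8° = 15.0 + 44.16·0.7635·0.5727 = 34.309 kPa
Denominator = 44.16·sin29.1°·cos29.1° = 44.16·0.4863·0.8738 = 18.766 kPa
FS = 34.309 / 18.766 = 1.828

FS = 1.83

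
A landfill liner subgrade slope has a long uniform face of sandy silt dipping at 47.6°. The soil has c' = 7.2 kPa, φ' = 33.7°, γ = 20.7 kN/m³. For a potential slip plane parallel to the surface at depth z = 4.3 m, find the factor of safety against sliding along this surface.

For an infinite slope with a slip plane parallel to the surface (no pore pressure): FS = [c' + γz cos²β tanφ'] / [γz sinβ cosβ].
γz = 20.7·4.3 = 89.01 kN/m²
Numerator = 7.2 + 89.01·cos²47.6°·tan33.7° = 7.2 + 89.01·0.4547·0.6669 = 34.191 kPa
Denominator = 89.01·sin47.6°·cos47.6° = 89.01·0.7385·0.6743 = 44.322 kPa
FS = 34.191 / 44.322 = 0.771

FS = 0.77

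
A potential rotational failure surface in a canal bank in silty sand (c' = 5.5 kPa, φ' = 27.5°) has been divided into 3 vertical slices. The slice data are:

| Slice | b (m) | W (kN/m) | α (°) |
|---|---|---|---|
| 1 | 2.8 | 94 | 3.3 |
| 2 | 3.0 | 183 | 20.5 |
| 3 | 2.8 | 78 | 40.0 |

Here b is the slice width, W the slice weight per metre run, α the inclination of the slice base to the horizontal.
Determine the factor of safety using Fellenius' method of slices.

Ordinary method of slices: FS = Σ[c'·Δl_i + (W_i cosα_i)·tanφ'] / Σ W_i sinα_i, with Δl_i = b_i / cosα_i.
Slice 1: Δl = 2.8/cos3.3° = 2.805 m; N'_1 = 94·cos3.3° = 93.8; c'Δl = 15.43; W sinα = 5.4
Slice 2: Δl = 3.0/cos20.5° = 3.203 m; N'_2 = 183·cos20.5° = 171.4; c'Δl = 17.62; W sinα = 64.1
Slice 3: Δl = 2.8/cos40.0° = 3.655 m; N'_3 = 78·cos40.0° = 59.8; c'Δl = 20.10; W sinα = 50.1
Σc'Δl = 53.1 kN/m; ΣN' = 325.0 kN/m; ΣW sinα = 119.6 kN/m
Resisting = 53.1 + 325.0·tan27.5° = 53.1 + 169.2 = 222.3 kN/m
FS = 222.3 / 119.6 = 1.858

FS = 1.86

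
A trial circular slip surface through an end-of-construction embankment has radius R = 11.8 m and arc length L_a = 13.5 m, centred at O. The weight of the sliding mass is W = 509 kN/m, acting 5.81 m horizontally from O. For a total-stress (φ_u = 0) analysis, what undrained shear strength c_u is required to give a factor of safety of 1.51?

FS = c_u·L_a·R / (W·d), so c_u = FS·W·d / (L_a·R).
c_u = 1.51·509·5.81 / (13.50·11.8) = 4465.5 / 159.30 = 28.03 kPa

c_u = 28.0 kPa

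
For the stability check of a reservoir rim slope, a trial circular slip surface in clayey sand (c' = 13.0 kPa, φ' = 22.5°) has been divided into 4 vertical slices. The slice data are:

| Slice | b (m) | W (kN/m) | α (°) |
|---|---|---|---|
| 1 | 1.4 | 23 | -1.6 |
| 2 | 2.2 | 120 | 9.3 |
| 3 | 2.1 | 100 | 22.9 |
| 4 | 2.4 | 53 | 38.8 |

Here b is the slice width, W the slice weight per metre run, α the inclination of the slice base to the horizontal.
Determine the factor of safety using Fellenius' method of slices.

Ordinary method of slices: FS = Σ[c'·Δl_i + (W_i cosα_i)·tanφ'] / Σ W_i sinα_i, with Δl_i = b_i / cosα_i.
Slice 1: Δl = 1.4/cos(-1.6°) = 1.401 m; N'_1 = 23·cos(-1.6°) = 23.0; c'Δl = 18.21; W sinα = -0.6
Slice 2: Δl = 2.2/cos9.3° = 2.229 m; N'_2 = 120·cos9.3° = 118.4; c'Δl = 28.98; W sinα = 19.4
Slice 3: Δl = 2.1/cos22.9° = 2.280 m; N'_3 = 100·cos22.9° = 92.1; c'Δl = 29.64; W sinα = 38.9
Slice 4: Δl = 2.4/cos38.8° = 3.080 m; N'_4 = 53·cos38.8° = 41.3; c'Δl = 40.03; W sinα = 33.2
Σc'Δl = 116.9 kN/m; ΣN' = 274.8 kN/m; ΣW sinα = 90.9 kN/m
Resisting = 116.9 + 274.8·tan22.5° = 116.9 + 113.8 = 230.7 kN/m
FS = 230.7 / 90.9 = 2.539

FS = 2.54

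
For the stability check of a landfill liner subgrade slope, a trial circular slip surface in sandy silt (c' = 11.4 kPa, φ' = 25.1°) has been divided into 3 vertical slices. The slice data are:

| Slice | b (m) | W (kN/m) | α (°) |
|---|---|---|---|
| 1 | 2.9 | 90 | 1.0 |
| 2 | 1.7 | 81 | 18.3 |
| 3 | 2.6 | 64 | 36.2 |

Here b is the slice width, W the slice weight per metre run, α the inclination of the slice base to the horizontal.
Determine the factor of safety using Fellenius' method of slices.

Ordinary method of slices: FS = Σ[c'·Δl_i + (W_i cosα_i)·tanφ'] / Σ W_i sinα_i, with Δl_i = b_i / cosα_i.
Slice 1: Δl = 2.9/cos1.0° = 2.900 m; N'_1 = 90·cos1.0° = 90.0; c'Δl = 33.07; W sinα = 1.6
Slice 2: Δl = 1.7/cos18.3° = 1.791 m; N'_2 = 81·cos18.3° = 76.9; c'Δl = 20.41; W sinα = 25.4
Slice 3: Δl = 2.6/cos36.2° = 3.222 m; N'_3 = 64·cos36.2° = 51.6; c'Δl = 36.73; W sinα = 37.8
Σc'Δl = 90.2 kN/m; ΣN' = 218.5 kN/m; ΣW sinα = 64.8 kN/m
Resisting = 90.2 + 218.5·tan25.1° = 90.2 + 102.4 = 192.6 kN/m
FS = 192.6 / 64.8 = 2.972

FS = 2.97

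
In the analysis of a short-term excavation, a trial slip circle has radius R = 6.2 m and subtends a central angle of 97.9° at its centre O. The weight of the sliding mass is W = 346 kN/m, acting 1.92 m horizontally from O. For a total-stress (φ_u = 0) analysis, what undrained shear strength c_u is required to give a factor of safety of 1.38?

FS = c_u·L_a·R / (W·d), so c_u = FS·W·d / (L_a·R).
Arc length L_a = R·θ = 6.2·(97.9°·π/180) = 6.2·1.7087 = 10.59 m
c_u = 1.38·346·1.92 / (10.59·6.2) = 916.8 / 65.68 = 13.96 kPa

c_u = 14.0 kPa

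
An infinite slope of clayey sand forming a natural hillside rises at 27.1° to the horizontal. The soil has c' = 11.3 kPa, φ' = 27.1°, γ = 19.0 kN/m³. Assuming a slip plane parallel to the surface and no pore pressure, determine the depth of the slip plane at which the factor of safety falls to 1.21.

z = 6.98 m

Setting FS = 1.21 in FS = [c' + γz cos²β tanφ'] / [γz sinβ cosβ] and solving for z:
z = c' / [γ cosβ (FS·sinβ − cosβ·tanφ')]
  = 11.3 / [19.0·cos27.1°·(1.21·sin27.1° − cos27.1°·tan27.1°)]
  = 11.3 / [19.0·0.8902·(1.21·0.4555 − 0.8902·0.5117)]
  = 11.3 / 1.6181 = 6.984 m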